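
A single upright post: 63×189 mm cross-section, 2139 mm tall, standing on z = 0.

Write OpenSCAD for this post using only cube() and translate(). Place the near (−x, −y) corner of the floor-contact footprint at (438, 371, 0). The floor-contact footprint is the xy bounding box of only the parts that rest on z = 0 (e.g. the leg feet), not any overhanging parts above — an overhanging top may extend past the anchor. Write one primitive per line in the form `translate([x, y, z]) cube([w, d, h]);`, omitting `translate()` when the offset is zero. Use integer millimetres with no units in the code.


translate([438, 371, 0]) cube([63, 189, 2139]);


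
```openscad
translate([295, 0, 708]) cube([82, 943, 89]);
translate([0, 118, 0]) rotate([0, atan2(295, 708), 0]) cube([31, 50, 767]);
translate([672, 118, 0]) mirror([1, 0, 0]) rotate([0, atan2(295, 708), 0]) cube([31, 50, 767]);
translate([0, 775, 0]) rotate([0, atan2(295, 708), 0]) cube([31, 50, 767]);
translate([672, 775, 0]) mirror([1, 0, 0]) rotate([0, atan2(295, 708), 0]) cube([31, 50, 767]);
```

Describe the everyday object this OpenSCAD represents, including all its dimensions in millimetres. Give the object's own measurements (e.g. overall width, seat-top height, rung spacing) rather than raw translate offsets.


A sawhorse. A 82×943×89 mm beam (x, y, z) sits on two A-frame leg pairs. Each pair is two raked legs of 31×50 mm section (50 mm along y) splaying symmetrically in x. Each leg rises 708 mm vertically over 295 mm of horizontal reach and is 767 mm long along its own axis. Every leg's outer bottom edge rests on the floor and its outer top edge meets a bottom edge of the beam — the left legs (tilting toward +x) meet the beam's −x bottom edge, the right legs (their mirror images, tilting toward −x) meet its +x bottom edge — so the leg tops tuck under the beam, the beam's underside is 708 mm above the floor, and the feet are 672 mm apart outside-to-outside with the beam centred between them. The two leg pairs are set in 118 mm from either end of the beam.


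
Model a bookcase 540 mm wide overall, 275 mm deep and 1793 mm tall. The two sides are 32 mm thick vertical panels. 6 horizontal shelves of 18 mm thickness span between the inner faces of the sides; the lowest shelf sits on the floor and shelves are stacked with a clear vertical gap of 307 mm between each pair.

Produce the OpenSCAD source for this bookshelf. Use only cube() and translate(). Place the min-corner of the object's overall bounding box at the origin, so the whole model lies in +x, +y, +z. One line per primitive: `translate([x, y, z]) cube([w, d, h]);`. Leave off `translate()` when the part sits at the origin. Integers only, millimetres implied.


cube([32, 275, 1793]);
translate([508, 0, 0]) cube([32, 275, 1793]);
translate([32, 0, 0]) cube([476, 275, 18]);
translate([32, 0, 325]) cube([476, 275, 18]);
translate([32, 0, 650]) cube([476, 275, 18]);
translate([32, 0, 975]) cube([476, 275, 18]);
translate([32, 0, 1300]) cube([476, 275, 18]);
translate([32, 0, 1625]) cube([476, 275, 18]);


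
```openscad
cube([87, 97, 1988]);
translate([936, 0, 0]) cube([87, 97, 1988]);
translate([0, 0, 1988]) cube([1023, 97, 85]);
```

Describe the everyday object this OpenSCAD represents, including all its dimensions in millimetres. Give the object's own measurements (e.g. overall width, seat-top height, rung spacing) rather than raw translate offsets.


A door frame. The clear opening is 849 mm wide and 1988 mm high. Two 87 mm wide jambs, 97 mm deep, stand either side of the opening from the floor to the top of the opening. A 85 mm thick head sits across the top of both jambs, spanning the full outside width of the frame.


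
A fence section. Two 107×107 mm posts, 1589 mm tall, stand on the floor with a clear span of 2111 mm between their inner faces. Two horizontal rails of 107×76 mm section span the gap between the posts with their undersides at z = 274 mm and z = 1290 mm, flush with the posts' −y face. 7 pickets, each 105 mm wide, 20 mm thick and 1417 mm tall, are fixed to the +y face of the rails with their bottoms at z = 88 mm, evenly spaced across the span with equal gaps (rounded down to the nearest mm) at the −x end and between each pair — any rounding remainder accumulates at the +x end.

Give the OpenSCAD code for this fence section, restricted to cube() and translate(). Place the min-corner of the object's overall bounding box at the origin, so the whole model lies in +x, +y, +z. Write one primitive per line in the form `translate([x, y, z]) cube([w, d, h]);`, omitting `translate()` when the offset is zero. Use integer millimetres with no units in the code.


cube([107, 107, 1589]);
translate([2218, 0, 0]) cube([107, 107, 1589]);
translate([107, 0, 274]) cube([2111, 107, 76]);
translate([107, 0, 1290]) cube([2111, 107, 76]);
translate([279, 107, 88]) cube([105, 20, 1417]);
translate([556, 107, 88]) cube([105, 20, 1417]);
translate([833, 107, 88]) cube([105, 20, 1417]);
translate([1110, 107, 88]) cube([105, 20, 1417]);
translate([1387, 107, 88]) cube([105, 20, 1417]);
translate([1664, 107, 88]) cube([105, 20, 1417]);
translate([1941, 107, 88]) cube([105, 20, 1417]);


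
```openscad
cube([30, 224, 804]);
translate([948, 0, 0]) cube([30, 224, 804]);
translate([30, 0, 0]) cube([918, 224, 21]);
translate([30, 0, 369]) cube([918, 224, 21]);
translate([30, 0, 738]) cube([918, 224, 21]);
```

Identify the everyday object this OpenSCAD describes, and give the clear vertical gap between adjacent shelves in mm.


A bookshelf. The clear shelf gap is 348 mm.

Two tall side panels with 3 horizontal boards between them — a bookshelf. The first two shelf undersides are at z = 0 and z = 369; with shelf thickness 21, the clear gap is 369 − 0 − 21 = 348 mm.


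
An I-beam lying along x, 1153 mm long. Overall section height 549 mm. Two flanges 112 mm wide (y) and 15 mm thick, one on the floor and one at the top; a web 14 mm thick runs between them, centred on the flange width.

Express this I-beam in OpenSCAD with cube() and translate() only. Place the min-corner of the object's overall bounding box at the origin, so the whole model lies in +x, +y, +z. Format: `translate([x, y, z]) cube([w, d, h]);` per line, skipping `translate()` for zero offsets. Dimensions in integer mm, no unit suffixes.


cube([1153, 112, 15]);
translate([0, 49, 15]) cube([1153, 14, 519]);
translate([0, 0, 534]) cube([1153, 112, 15]);


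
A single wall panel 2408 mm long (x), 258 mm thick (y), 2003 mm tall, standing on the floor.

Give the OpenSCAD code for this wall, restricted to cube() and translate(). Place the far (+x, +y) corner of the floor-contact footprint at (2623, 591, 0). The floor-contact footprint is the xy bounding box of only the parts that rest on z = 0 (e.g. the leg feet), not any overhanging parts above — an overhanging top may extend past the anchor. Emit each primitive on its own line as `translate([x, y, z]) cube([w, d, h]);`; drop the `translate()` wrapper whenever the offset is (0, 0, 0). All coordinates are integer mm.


translate([215, 333, 0]) cube([2408, 258, 2003]);


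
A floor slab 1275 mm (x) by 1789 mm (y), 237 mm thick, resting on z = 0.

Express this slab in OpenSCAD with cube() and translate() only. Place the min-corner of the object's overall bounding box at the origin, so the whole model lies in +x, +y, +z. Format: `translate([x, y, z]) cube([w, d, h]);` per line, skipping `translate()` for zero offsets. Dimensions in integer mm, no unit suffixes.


cube([1275, 1789, 237]);


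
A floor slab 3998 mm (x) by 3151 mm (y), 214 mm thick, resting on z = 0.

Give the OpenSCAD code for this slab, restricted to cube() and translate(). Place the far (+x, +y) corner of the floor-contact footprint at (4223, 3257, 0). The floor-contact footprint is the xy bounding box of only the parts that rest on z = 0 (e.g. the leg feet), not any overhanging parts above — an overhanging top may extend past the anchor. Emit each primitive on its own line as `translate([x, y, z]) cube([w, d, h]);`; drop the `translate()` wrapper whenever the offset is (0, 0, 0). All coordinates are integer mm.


translate([225, 106, 0]) cube([3998, 3151, 214]);


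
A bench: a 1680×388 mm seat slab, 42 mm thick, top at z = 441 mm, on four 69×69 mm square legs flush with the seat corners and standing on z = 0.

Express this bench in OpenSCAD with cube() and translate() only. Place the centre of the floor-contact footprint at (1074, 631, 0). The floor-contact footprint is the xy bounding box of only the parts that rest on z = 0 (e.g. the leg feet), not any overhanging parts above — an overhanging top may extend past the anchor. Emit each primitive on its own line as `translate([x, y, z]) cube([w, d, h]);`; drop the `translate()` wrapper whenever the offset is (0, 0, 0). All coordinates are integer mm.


translate([234, 437, 399]) cube([1680, 388, 42]);
translate([234, 437, 0]) cube([69, 69, 399]);
translate([234, 756, 0]) cube([69, 69, 399]);
translate([1845, 437, 0]) cube([69, 69, 399]);
translate([1845, 756, 0]) cube([69, 69, 399]);


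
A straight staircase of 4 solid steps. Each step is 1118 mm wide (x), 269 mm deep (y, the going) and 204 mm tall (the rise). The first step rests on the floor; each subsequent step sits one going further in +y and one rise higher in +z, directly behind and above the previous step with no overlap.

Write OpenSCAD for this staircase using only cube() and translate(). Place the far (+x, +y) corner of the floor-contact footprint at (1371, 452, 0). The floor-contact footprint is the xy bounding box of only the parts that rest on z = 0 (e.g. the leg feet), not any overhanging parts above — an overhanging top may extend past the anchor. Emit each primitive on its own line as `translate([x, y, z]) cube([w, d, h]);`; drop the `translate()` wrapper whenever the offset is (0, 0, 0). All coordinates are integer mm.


translate([253, 183, 0]) cube([1118, 269, 204]);
translate([253, 452, 204]) cube([1118, 269, 204]);
translate([253, 721, 408]) cube([1118, 269, 204]);
translate([253, 990, 612]) cube([1118, 269, 204]);


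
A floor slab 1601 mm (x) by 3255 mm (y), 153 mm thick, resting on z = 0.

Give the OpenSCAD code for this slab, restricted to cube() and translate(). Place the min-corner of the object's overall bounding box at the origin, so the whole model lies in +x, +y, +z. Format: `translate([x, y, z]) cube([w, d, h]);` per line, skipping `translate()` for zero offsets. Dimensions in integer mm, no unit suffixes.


cube([1601, 3255, 153]);


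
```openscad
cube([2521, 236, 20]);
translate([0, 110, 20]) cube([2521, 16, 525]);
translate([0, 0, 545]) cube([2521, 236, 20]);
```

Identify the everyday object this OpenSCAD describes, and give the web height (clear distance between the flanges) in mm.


An I-beam. The web height is 525 mm.

Two wide flanges with a thin centred web — an I-beam. Overall 565 mm minus two 20 mm flanges gives a web of 565 − 2·20 = 525 mm.


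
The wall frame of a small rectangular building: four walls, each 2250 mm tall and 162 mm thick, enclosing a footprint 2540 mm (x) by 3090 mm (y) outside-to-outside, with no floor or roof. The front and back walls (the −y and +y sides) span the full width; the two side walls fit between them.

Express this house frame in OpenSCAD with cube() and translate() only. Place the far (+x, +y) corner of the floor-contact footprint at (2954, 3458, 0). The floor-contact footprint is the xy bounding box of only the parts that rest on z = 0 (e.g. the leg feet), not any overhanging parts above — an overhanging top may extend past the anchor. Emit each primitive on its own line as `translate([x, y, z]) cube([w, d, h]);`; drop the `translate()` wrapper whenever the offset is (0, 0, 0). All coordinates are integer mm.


translate([414, 368, 0]) cube([2540, 162, 2250]);
translate([414, 3296, 0]) cube([2540, 162, 2250]);
translate([414, 530, 0]) cube([162, 2766, 2250]);
translate([2792, 530, 0]) cube([162, 2766, 2250]);


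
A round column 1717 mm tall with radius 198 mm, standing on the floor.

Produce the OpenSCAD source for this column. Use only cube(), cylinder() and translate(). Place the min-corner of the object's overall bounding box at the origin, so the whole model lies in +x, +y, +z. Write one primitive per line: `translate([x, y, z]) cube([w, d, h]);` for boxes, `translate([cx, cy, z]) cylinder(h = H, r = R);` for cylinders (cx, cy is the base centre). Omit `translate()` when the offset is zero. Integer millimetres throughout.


translate([198, 198, 0]) cylinder(h = 1717, r = 198);


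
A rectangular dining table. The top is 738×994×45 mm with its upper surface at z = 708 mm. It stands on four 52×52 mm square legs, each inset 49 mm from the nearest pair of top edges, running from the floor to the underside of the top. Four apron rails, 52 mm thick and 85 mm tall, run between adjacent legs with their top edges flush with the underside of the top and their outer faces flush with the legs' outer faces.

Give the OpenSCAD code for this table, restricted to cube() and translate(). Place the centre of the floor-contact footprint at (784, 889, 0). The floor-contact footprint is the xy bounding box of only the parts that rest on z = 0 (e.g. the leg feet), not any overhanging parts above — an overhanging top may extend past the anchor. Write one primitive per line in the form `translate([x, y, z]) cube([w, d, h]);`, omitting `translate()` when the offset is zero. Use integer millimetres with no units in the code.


translate([415, 392, 663]) cube([738, 994, 45]);
translate([464, 441, 0]) cube([52, 52, 663]);
translate([1052, 441, 0]) cube([52, 52, 663]);
translate([464, 1285, 0]) cube([52, 52, 663]);
translate([1052, 1285, 0]) cube([52, 52, 663]);
translate([516, 441, 578]) cube([536, 52, 85]);
translate([516, 1285, 578]) cube([536, 52, 85]);
translate([464, 493, 578]) cube([52, 792, 85]);
translate([1052, 493, 578]) cube([52, 792, 85]);


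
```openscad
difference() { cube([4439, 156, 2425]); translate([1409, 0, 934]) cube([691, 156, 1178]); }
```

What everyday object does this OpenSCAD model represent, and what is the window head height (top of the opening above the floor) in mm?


A wall with a window opening. The window head height is 2112 mm.

A wall with a rectangular opening subtracted — a window. Sill at z = 934, opening 1178 mm tall, so the head is at 934 + 1178 = 2112 mm.


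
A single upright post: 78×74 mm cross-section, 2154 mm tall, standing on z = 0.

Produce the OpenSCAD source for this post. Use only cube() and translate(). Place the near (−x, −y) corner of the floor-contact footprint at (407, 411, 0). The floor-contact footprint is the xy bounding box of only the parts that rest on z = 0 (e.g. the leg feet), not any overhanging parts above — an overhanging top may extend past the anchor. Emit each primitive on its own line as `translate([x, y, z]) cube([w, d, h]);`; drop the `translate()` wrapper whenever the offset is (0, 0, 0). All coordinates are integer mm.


translate([407, 411, 0]) cube([78, 74, 2154]);


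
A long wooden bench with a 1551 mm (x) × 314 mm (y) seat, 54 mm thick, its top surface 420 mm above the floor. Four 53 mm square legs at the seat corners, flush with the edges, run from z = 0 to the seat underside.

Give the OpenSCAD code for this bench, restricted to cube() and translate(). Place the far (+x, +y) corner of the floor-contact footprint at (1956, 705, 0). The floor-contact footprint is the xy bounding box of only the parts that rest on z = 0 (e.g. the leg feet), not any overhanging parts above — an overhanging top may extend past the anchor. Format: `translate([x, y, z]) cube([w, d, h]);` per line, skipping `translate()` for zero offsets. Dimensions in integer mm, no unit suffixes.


translate([405, 391, 366]) cube([1551, 314, 54]);
translate([405, 391, 0]) cube([53, 53, 366]);
translate([405, 652, 0]) cube([53, 53, 366]);
translate([1903, 391, 0]) cube([53, 53, 366]);
translate([1903, 652, 0]) cube([53, 53, 366]);


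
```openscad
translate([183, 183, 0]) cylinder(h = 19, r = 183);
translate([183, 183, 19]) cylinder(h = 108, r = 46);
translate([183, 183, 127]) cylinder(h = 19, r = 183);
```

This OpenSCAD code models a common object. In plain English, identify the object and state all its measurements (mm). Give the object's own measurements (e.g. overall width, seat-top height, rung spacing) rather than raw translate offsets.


A spool: two coaxial disc flanges of radius 183 mm and thickness 19 mm, joined by a core cylinder of radius 46 mm and height 108 mm. The lower flange rests on z = 0 and the three cylinders share a vertical axis.


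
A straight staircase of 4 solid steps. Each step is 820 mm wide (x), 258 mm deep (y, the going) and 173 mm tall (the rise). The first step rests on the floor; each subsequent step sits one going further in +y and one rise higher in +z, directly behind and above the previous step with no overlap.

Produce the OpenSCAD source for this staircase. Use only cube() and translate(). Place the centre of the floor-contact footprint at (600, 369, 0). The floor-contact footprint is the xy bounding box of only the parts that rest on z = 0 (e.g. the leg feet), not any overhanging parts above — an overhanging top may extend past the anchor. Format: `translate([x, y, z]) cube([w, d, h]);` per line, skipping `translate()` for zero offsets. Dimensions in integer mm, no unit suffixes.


translate([190, 240, 0]) cube([820, 258, 173]);
translate([190, 498, 173]) cube([820, 258, 173]);
translate([190, 756, 346]) cube([820, 258, 173]);
translate([190, 1014, 519]) cube([820, 258, 173]);


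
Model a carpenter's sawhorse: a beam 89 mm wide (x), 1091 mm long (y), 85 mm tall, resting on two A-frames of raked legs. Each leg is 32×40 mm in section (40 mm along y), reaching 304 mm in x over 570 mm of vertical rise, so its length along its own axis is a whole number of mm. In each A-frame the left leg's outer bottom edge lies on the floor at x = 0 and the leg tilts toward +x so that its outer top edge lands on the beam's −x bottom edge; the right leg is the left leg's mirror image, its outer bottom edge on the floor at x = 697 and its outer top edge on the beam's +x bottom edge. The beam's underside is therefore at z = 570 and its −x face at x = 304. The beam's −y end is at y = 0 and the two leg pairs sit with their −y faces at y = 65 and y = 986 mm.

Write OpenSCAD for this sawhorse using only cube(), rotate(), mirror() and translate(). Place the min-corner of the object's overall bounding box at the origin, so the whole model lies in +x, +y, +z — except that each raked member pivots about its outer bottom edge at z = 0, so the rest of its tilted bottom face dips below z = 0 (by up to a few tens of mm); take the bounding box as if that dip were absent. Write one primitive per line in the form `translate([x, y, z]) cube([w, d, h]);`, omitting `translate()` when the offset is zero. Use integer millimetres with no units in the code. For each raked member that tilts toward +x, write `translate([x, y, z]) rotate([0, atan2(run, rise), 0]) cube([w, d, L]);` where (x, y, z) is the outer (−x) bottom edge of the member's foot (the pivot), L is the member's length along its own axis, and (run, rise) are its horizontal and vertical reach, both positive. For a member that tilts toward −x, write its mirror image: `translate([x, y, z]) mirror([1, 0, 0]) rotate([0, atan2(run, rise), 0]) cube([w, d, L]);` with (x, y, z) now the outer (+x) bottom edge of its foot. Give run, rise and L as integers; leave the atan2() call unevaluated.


// leg length = √(304² + 570²) = 646
// right-leg outer foot x = 2·304 + 89 = 697
// beam min-corner = (304, 0, 570)
translate([304, 0, 570]) cube([89, 1091, 85]);
translate([0, 65, 0]) rotate([0, atan2(304, 570), 0]) cube([32, 40, 646]);
translate([697, 65, 0]) mirror([1, 0, 0]) rotate([0, atan2(304, 570), 0]) cube([32, 40, 646]);
translate([0, 986, 0]) rotate([0, atan2(304, 570), 0]) cube([32, 40, 646]);
translate([697, 986, 0]) mirror([1, 0, 0]) rotate([0, atan2(304, 570), 0]) cube([32, 40, 646]);


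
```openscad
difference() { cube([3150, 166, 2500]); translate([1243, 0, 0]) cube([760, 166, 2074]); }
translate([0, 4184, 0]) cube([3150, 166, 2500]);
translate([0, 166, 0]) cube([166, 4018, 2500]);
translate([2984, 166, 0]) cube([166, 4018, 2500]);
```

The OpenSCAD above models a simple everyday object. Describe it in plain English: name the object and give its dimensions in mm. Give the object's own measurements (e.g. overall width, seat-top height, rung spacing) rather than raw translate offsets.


A single room: four walls, each 2500 mm tall and 166 mm thick, enclosing an outside footprint 3150×4350 mm (x × y), no floor or roof. The front and back walls (−y and +y sides) run the full x-width; the side walls fit between their inner faces. A door opening 760 mm wide and 2074 mm tall is cut through the front wall from the floor up, its −x edge 1243 mm from the wall's −x end.


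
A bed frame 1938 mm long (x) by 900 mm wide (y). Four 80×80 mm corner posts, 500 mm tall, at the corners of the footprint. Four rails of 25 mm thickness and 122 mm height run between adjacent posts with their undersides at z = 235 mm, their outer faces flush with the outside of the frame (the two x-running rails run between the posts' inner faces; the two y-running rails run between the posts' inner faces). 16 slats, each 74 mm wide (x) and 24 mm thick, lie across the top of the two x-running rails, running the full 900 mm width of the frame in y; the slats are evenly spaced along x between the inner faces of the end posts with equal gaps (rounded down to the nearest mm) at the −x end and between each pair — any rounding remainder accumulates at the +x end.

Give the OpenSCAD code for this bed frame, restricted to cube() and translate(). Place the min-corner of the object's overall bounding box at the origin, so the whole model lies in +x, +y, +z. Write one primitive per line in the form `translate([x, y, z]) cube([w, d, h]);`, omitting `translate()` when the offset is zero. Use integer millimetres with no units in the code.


cube([80, 80, 500]);
translate([0, 820, 0]) cube([80, 80, 500]);
translate([1858, 0, 0]) cube([80, 80, 500]);
translate([1858, 820, 0]) cube([80, 80, 500]);
translate([80, 0, 235]) cube([1778, 25, 122]);
translate([80, 875, 235]) cube([1778, 25, 122]);
translate([0, 80, 235]) cube([25, 740, 122]);
translate([1913, 80, 235]) cube([25, 740, 122]);
translate([114, 0, 357]) cube([74, 900, 24]);
translate([222, 0, 357]) cube([74, 900, 24]);
translate([330, 0, 357]) cube([74, 900, 24]);
translate([438, 0, 357]) cube([74, 900, 24]);
translate([546, 0, 357]) cube([74, 900, 24]);
translate([654, 0, 357]) cube([74, 900, 24]);
translate([762, 0, 357]) cube([74, 900, 24]);
translate([870, 0, 357]) cube([74, 900, 24]);
translate([978, 0, 357]) cube([74, 900, 24]);
translate([1086, 0, 357]) cube([74, 900, 24]);
translate([1194, 0, 357]) cube([74, 900, 24]);
translate([1302, 0, 357]) cube([74, 900, 24]);
translate([1410, 0, 357]) cube([74, 900, 24]);
translate([1518, 0, 357]) cube([74, 900, 24]);
translate([1626, 0, 357]) cube([74, 900, 24]);
translate([1734, 0, 357]) cube([74, 900, 24]);


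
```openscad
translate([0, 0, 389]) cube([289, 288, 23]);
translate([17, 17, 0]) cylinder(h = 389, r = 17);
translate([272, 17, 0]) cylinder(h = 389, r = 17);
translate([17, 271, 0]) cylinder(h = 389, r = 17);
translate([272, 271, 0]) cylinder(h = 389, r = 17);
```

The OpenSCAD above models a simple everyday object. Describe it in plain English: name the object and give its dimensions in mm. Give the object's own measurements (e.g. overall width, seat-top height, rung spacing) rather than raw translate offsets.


A four-legged stool. The seat is a 289×288×23 mm slab whose top surface is at z = 412 mm; four round legs, each 34 mm in diameter, run from the floor (z = 0) to the underside of the seat, each leg's axis is inset half a diameter from the nearest pair of seat edges (so the leg's bounding box is flush with the corner).


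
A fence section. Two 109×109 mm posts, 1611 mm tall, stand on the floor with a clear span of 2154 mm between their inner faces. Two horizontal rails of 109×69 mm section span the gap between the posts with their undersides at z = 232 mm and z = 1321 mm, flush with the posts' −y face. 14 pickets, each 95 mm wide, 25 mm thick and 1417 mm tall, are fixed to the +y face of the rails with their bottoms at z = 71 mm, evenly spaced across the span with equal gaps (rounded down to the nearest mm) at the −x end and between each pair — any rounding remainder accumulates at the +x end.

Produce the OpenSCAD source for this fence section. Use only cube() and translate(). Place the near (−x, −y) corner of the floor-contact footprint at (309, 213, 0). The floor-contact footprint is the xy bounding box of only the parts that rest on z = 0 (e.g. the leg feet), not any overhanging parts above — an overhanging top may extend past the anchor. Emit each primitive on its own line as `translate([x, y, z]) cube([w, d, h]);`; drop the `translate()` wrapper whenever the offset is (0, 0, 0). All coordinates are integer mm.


translate([309, 213, 0]) cube([109, 109, 1611]);
translate([2572, 213, 0]) cube([109, 109, 1611]);
translate([418, 213, 232]) cube([2154, 109, 69]);
translate([418, 213, 1321]) cube([2154, 109, 69]);
translate([472, 322, 71]) cube([95, 25, 1417]);
translate([621, 322, 71]) cube([95, 25, 1417]);
translate([770, 322, 71]) cube([95, 25, 1417]);
translate([919, 322, 71]) cube([95, 25, 1417]);
translate([1068, 322, 71]) cube([95, 25, 1417]);
translate([1217, 322, 71]) cube([95, 25, 1417]);
translate([1366, 322, 71]) cube([95, 25, 1417]);
translate([1515, 322, 71]) cube([95, 25, 1417]);
translate([1664, 322, 71]) cube([95, 25, 1417]);
translate([1813, 322, 71]) cube([95, 25, 1417]);
translate([1962, 322, 71]) cube([95, 25, 1417]);
translate([2111, 322, 71]) cube([95, 25, 1417]);
translate([2260, 322, 71]) cube([95, 25, 1417]);
translate([2409, 322, 71]) cube([95, 25, 1417]);


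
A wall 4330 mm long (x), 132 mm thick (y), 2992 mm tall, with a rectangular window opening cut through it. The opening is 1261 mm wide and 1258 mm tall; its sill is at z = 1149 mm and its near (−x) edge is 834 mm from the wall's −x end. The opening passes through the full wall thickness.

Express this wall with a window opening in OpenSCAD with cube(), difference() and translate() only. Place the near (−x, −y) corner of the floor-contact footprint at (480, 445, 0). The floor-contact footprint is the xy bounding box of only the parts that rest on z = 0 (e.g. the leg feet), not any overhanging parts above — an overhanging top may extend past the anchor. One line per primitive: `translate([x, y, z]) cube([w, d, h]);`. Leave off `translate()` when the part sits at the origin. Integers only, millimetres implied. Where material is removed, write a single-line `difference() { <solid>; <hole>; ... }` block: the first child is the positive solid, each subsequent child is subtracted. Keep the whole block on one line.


difference() { translate([480, 445, 0]) cube([4330, 132, 2992]); translate([1314, 445, 1149]) cube([1261, 132, 1258]); }


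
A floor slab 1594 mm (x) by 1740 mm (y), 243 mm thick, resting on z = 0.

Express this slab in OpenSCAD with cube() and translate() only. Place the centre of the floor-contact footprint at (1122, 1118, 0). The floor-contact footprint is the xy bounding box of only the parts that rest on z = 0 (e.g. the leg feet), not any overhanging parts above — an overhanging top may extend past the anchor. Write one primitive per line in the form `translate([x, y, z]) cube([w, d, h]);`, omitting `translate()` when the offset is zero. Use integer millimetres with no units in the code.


translate([325, 248, 0]) cube([1594, 1740, 243]);


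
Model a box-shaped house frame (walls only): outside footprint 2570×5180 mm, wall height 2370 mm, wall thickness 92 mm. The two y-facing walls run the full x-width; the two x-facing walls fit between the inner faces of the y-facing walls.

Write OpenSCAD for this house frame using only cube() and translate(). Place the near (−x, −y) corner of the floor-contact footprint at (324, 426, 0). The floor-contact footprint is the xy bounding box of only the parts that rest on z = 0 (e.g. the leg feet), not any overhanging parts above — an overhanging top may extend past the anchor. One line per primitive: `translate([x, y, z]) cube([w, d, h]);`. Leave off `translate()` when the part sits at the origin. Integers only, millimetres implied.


translate([324, 426, 0]) cube([2570, 92, 2370]);
translate([324, 5514, 0]) cube([2570, 92, 2370]);
translate([324, 518, 0]) cube([92, 4996, 2370]);
translate([2802, 518, 0]) cube([92, 4996, 2370]);


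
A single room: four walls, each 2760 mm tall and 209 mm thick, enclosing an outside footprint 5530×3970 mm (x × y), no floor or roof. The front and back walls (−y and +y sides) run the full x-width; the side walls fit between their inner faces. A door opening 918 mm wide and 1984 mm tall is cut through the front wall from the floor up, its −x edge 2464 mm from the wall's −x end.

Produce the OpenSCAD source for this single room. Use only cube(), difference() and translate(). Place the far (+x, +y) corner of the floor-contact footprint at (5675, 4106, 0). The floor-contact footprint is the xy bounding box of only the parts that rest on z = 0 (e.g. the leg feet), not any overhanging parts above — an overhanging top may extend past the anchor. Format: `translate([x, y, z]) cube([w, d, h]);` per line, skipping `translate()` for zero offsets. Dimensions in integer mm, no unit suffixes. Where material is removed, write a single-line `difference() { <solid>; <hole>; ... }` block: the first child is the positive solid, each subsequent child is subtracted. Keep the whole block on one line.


difference() { translate([145, 136, 0]) cube([5530, 209, 2760]); translate([2609, 136, 0]) cube([918, 209, 1984]); }
translate([145, 3897, 0]) cube([5530, 209, 2760]);
translate([145, 345, 0]) cube([209, 3552, 2760]);
translate([5466, 345, 0]) cube([209, 3552, 2760]);


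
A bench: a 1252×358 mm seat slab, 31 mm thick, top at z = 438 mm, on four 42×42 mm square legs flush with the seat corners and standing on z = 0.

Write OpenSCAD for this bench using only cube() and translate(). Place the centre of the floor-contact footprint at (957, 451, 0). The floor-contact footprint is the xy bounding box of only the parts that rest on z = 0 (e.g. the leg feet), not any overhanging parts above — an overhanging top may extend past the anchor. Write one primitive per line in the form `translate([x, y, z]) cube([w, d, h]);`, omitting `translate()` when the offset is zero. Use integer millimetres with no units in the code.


translate([331, 272, 407]) cube([1252, 358, 31]);
translate([331, 272, 0]) cube([42, 42, 407]);
translate([331, 588, 0]) cube([42, 42, 407]);
translate([1541, 272, 0]) cube([42, 42, 407]);
translate([1541, 588, 0]) cube([42, 42, 407]);


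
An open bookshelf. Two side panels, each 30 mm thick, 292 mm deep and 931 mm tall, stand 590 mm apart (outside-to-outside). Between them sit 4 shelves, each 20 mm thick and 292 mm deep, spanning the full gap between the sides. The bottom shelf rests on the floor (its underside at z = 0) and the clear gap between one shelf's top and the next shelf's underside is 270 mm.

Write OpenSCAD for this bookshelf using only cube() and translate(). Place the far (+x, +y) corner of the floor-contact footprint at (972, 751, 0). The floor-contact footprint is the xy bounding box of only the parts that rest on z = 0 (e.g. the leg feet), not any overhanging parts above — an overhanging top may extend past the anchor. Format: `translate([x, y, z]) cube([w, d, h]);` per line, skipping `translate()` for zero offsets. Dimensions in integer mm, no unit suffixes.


translate([382, 459, 0]) cube([30, 292, 931]);
translate([942, 459, 0]) cube([30, 292, 931]);
translate([412, 459, 0]) cube([530, 292, 20]);
translate([412, 459, 290]) cube([530, 292, 20]);
translate([412, 459, 580]) cube([530, 292, 20]);
translate([412, 459, 870]) cube([530, 292, 20]);


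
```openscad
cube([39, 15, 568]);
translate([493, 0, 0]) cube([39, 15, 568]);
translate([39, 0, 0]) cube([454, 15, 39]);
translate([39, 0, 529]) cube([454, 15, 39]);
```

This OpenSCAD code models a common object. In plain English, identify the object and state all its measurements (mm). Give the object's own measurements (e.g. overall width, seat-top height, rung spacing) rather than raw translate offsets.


A rectangular picture frame lying in the x–z plane (depth along y). The opening is 454 mm wide (x) by 490 mm tall (z), surrounded by a border 39 mm wide on all four sides. The frame is 15 mm deep and is made of two full-height vertical stiles with two horizontal rails fitted between them.


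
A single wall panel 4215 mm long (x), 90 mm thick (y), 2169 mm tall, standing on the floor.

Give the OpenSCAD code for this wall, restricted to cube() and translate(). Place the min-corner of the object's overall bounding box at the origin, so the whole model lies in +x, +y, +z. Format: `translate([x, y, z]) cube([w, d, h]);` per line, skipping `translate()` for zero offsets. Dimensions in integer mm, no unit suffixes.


cube([4215, 90, 2169]);


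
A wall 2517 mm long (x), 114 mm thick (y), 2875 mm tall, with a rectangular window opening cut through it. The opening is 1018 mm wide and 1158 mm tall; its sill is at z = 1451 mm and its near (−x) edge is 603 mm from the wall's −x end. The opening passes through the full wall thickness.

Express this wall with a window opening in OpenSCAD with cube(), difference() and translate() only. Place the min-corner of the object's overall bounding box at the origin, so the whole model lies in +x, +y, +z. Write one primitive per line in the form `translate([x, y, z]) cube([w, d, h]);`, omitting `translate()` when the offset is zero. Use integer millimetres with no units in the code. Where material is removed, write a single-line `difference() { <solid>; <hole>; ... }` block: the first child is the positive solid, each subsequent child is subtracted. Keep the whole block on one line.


difference() { cube([2517, 114, 2875]); translate([603, 0, 1451]) cube([1018, 114, 1158]); }


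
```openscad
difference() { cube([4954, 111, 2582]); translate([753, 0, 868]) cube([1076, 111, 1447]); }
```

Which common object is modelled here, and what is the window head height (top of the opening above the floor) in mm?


A wall with a window opening. The window head height is 2315 mm.

A wall with a rectangular opening subtracted — a window. Sill at z = 868, opening 1447 mm tall, so the head is at 868 + 1447 = 2315 mm.


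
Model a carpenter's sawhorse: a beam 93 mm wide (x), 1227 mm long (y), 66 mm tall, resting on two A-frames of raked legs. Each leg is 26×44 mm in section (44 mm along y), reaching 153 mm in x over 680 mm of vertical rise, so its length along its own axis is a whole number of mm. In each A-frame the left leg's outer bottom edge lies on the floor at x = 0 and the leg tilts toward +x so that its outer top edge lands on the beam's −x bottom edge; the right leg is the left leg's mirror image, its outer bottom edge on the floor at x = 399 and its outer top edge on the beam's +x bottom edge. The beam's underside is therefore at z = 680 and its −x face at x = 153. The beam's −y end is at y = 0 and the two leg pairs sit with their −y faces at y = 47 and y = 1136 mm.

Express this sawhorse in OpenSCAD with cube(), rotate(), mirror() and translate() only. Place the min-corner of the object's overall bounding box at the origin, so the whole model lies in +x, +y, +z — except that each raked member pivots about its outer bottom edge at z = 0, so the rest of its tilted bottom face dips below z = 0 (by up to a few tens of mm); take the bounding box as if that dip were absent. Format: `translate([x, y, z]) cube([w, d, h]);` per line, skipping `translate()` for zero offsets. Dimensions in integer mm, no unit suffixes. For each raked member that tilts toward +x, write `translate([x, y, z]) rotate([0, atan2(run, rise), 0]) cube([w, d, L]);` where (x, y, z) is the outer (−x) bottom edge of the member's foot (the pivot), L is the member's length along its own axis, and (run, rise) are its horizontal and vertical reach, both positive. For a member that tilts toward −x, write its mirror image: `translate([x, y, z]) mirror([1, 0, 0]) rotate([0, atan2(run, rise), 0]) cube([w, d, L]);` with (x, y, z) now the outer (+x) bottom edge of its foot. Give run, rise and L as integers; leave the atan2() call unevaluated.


translate([153, 0, 680]) cube([93, 1227, 66]);
translate([0, 47, 0]) rotate([0, atan2(153, 680), 0]) cube([26, 44, 697]);
translate([399, 47, 0]) mirror([1, 0, 0]) rotate([0, atan2(153, 680), 0]) cube([26, 44, 697]);
translate([0, 1136, 0]) rotate([0, atan2(153, 680), 0]) cube([26, 44, 697]);
translate([399, 1136, 0]) mirror([1, 0, 0]) rotate([0, atan2(153, 680), 0]) cube([26, 44, 697]);


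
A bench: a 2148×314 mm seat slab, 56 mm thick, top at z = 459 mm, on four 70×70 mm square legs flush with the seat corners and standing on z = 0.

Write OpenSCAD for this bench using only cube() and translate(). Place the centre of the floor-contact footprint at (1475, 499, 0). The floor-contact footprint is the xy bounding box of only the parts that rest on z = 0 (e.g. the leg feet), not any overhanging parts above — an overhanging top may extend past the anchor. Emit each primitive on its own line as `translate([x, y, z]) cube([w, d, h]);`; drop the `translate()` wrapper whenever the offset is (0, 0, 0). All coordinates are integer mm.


translate([401, 342, 403]) cube([2148, 314, 56]);
translate([401, 342, 0]) cube([70, 70, 403]);
translate([401, 586, 0]) cube([70, 70, 403]);
translate([2479, 342, 0]) cube([70, 70, 403]);
translate([2479, 586, 0]) cube([70, 70, 403]);


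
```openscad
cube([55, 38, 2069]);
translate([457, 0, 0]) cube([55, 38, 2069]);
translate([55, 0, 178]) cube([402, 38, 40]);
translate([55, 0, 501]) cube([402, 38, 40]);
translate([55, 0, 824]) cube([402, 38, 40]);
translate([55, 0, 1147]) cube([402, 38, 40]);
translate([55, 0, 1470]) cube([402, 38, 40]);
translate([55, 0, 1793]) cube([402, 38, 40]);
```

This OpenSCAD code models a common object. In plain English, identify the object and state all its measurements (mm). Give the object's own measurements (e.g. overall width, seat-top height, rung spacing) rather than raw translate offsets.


A straight ladder. Two 55×38 mm vertical rails, 2069 mm tall, stand 512 mm apart (outside-to-outside) with their front faces coplanar on the −y side. 6 rungs, each 38 mm deep and 40 mm tall, span between the inner faces of the rails, front faces flush with the rails. The lowest rung's underside is at z = 178 mm and rungs are spaced 323 mm apart (underside to underside).


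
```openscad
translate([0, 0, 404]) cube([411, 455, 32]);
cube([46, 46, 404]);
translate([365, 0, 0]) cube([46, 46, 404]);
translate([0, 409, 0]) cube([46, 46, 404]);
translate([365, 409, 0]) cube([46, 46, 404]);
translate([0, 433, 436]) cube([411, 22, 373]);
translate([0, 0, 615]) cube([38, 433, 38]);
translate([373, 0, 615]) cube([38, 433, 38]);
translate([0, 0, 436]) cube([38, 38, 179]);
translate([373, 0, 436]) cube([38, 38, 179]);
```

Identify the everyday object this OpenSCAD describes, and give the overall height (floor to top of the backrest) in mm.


A chair. The overall height is 809 mm.

A slab on four corner posts with a tall panel at the back — a chair. The seat slab sits at z = 404 with thickness 32, and the 373 mm backrest starts at the seat top, so the overall height is 404 + 32 + 373 = 809 mm.


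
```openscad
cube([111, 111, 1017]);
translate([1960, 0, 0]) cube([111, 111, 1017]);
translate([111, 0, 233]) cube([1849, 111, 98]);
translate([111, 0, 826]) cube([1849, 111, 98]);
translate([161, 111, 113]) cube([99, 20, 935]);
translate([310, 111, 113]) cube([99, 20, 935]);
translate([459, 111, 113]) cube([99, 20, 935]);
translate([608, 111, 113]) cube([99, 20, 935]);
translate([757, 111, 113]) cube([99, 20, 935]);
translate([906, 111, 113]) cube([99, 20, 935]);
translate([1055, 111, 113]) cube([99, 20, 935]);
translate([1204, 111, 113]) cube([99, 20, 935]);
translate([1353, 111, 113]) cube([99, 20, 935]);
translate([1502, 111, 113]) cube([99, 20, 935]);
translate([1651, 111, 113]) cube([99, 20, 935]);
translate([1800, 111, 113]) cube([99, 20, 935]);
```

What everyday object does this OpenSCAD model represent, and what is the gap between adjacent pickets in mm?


A fence section. The picket gap is 50 mm.

Two posts, two rails, 12 pickets — a fence section. Span 1849 mm holds 12 pickets of 99 mm with 13 equal gaps: ⌊(1849 − 12·99) / 13⌋ = 50 mm.
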